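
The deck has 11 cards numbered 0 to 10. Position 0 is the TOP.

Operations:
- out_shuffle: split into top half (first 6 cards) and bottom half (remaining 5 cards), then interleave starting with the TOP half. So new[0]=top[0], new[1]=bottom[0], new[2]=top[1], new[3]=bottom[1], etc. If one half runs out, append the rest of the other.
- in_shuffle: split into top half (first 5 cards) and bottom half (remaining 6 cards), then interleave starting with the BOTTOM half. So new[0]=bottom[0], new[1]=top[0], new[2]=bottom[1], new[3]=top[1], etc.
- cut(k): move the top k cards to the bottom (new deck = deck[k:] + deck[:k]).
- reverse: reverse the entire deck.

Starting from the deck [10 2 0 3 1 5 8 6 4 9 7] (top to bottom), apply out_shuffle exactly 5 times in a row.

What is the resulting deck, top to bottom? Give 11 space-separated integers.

Answer: 10 7 9 4 6 8 5 1 3 0 2

Derivation:
After op 1 (out_shuffle): [10 8 2 6 0 4 3 9 1 7 5]
After op 2 (out_shuffle): [10 3 8 9 2 1 6 7 0 5 4]
After op 3 (out_shuffle): [10 6 3 7 8 0 9 5 2 4 1]
After op 4 (out_shuffle): [10 9 6 5 3 2 7 4 8 1 0]
After op 5 (out_shuffle): [10 7 9 4 6 8 5 1 3 0 2]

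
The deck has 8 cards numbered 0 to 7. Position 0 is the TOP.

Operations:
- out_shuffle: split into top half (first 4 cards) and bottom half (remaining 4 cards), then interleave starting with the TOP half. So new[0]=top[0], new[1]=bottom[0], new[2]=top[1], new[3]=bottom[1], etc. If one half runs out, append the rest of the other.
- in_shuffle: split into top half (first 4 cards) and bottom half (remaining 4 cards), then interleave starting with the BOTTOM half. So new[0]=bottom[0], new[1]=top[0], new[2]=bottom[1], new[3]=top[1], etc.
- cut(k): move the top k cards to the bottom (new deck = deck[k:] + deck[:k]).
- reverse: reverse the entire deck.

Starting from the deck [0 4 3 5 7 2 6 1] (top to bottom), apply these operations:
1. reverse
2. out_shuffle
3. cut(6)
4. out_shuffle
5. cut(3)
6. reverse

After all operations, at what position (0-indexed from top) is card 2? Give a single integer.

Answer: 5

Derivation:
After op 1 (reverse): [1 6 2 7 5 3 4 0]
After op 2 (out_shuffle): [1 5 6 3 2 4 7 0]
After op 3 (cut(6)): [7 0 1 5 6 3 2 4]
After op 4 (out_shuffle): [7 6 0 3 1 2 5 4]
After op 5 (cut(3)): [3 1 2 5 4 7 6 0]
After op 6 (reverse): [0 6 7 4 5 2 1 3]
Card 2 is at position 5.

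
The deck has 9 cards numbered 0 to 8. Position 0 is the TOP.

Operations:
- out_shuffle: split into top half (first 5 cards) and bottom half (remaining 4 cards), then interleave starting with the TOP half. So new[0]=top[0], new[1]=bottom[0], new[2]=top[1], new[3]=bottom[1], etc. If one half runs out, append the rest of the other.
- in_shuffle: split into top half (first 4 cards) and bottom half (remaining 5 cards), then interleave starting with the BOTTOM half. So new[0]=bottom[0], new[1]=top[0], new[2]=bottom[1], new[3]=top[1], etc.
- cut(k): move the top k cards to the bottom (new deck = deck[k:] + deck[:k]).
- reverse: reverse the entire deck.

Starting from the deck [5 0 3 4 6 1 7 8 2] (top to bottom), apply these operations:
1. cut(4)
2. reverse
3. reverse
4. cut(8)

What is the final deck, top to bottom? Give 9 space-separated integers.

After op 1 (cut(4)): [6 1 7 8 2 5 0 3 4]
After op 2 (reverse): [4 3 0 5 2 8 7 1 6]
After op 3 (reverse): [6 1 7 8 2 5 0 3 4]
After op 4 (cut(8)): [4 6 1 7 8 2 5 0 3]

Answer: 4 6 1 7 8 2 5 0 3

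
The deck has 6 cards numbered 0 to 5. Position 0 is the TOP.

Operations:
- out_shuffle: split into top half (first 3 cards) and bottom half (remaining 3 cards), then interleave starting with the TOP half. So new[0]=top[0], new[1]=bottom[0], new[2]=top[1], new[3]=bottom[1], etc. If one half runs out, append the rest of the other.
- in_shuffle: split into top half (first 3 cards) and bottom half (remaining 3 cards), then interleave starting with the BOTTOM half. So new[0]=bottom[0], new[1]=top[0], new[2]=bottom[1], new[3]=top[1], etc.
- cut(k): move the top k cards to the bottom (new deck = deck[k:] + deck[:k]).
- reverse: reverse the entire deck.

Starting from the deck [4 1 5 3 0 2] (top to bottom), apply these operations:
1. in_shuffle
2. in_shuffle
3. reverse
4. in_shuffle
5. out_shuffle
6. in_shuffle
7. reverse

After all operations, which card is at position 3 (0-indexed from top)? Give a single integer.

After op 1 (in_shuffle): [3 4 0 1 2 5]
After op 2 (in_shuffle): [1 3 2 4 5 0]
After op 3 (reverse): [0 5 4 2 3 1]
After op 4 (in_shuffle): [2 0 3 5 1 4]
After op 5 (out_shuffle): [2 5 0 1 3 4]
After op 6 (in_shuffle): [1 2 3 5 4 0]
After op 7 (reverse): [0 4 5 3 2 1]
Position 3: card 3.

Answer: 3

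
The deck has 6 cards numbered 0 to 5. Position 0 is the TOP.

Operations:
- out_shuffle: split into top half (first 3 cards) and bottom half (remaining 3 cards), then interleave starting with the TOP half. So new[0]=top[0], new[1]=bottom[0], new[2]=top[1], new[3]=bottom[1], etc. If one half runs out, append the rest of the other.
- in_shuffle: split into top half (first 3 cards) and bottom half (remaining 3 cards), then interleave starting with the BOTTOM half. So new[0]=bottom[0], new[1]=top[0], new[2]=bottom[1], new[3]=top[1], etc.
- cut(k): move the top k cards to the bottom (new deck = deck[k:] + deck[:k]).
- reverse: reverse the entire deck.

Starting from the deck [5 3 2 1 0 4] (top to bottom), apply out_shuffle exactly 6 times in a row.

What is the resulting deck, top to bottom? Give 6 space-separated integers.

After op 1 (out_shuffle): [5 1 3 0 2 4]
After op 2 (out_shuffle): [5 0 1 2 3 4]
After op 3 (out_shuffle): [5 2 0 3 1 4]
After op 4 (out_shuffle): [5 3 2 1 0 4]
After op 5 (out_shuffle): [5 1 3 0 2 4]
After op 6 (out_shuffle): [5 0 1 2 3 4]

Answer: 5 0 1 2 3 4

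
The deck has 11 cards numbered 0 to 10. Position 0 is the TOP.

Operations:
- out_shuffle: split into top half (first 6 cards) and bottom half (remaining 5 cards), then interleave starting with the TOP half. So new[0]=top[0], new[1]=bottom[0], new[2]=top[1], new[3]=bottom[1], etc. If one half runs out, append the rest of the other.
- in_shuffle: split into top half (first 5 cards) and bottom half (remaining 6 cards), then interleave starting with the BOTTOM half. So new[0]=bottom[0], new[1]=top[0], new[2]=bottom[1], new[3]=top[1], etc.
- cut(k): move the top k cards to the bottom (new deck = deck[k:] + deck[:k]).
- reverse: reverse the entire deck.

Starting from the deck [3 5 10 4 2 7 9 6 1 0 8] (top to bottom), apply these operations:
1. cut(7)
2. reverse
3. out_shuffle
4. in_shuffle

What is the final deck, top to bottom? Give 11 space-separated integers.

Answer: 0 9 4 3 1 7 10 8 6 2 5

Derivation:
After op 1 (cut(7)): [6 1 0 8 3 5 10 4 2 7 9]
After op 2 (reverse): [9 7 2 4 10 5 3 8 0 1 6]
After op 3 (out_shuffle): [9 3 7 8 2 0 4 1 10 6 5]
After op 4 (in_shuffle): [0 9 4 3 1 7 10 8 6 2 5]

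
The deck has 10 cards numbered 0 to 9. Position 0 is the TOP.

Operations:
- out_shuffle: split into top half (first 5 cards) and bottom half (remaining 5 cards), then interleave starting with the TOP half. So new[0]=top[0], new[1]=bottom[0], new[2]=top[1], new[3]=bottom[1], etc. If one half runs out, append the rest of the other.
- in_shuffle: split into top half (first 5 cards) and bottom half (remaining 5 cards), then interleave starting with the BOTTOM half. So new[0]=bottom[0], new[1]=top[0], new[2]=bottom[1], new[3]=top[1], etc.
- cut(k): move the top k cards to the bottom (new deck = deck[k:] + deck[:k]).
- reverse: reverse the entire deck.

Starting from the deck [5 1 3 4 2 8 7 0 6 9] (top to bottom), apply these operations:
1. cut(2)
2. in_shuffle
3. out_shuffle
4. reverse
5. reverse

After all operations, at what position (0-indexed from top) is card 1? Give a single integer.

Answer: 7

Derivation:
After op 1 (cut(2)): [3 4 2 8 7 0 6 9 5 1]
After op 2 (in_shuffle): [0 3 6 4 9 2 5 8 1 7]
After op 3 (out_shuffle): [0 2 3 5 6 8 4 1 9 7]
After op 4 (reverse): [7 9 1 4 8 6 5 3 2 0]
After op 5 (reverse): [0 2 3 5 6 8 4 1 9 7]
Card 1 is at position 7.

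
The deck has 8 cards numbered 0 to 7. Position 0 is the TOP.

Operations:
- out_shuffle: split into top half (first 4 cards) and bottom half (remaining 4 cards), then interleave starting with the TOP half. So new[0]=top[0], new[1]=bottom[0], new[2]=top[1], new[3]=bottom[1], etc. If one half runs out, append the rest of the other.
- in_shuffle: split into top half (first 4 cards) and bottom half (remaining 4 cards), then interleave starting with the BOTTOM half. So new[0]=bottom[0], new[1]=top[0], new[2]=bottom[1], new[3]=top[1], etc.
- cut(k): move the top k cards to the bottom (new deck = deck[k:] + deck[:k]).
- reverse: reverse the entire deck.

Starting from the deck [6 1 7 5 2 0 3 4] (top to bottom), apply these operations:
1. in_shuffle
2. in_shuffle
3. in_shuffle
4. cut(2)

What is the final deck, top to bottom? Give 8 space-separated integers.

After op 1 (in_shuffle): [2 6 0 1 3 7 4 5]
After op 2 (in_shuffle): [3 2 7 6 4 0 5 1]
After op 3 (in_shuffle): [4 3 0 2 5 7 1 6]
After op 4 (cut(2)): [0 2 5 7 1 6 4 3]

Answer: 0 2 5 7 1 6 4 3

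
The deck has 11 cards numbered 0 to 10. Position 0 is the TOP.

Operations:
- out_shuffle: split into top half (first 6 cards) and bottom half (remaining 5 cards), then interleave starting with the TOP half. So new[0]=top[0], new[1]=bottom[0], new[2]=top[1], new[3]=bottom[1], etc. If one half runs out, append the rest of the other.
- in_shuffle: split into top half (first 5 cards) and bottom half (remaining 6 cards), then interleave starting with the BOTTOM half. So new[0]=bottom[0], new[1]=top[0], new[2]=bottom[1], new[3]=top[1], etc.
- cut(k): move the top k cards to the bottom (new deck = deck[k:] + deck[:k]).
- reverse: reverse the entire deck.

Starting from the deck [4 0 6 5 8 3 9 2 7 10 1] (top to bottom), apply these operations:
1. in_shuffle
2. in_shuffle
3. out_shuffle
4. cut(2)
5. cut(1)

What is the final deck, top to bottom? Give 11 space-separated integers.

After op 1 (in_shuffle): [3 4 9 0 2 6 7 5 10 8 1]
After op 2 (in_shuffle): [6 3 7 4 5 9 10 0 8 2 1]
After op 3 (out_shuffle): [6 10 3 0 7 8 4 2 5 1 9]
After op 4 (cut(2)): [3 0 7 8 4 2 5 1 9 6 10]
After op 5 (cut(1)): [0 7 8 4 2 5 1 9 6 10 3]

Answer: 0 7 8 4 2 5 1 9 6 10 3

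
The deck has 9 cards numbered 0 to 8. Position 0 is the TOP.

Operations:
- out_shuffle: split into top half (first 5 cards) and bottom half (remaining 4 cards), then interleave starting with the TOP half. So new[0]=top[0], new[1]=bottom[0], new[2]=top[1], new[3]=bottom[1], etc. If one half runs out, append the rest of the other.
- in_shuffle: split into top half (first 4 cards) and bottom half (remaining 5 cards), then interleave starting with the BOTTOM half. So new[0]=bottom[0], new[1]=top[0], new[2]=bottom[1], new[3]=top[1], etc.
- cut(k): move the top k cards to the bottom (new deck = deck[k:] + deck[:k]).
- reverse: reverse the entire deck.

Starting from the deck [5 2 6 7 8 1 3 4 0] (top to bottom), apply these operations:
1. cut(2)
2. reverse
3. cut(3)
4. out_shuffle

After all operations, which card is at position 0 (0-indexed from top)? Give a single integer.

After op 1 (cut(2)): [6 7 8 1 3 4 0 5 2]
After op 2 (reverse): [2 5 0 4 3 1 8 7 6]
After op 3 (cut(3)): [4 3 1 8 7 6 2 5 0]
After op 4 (out_shuffle): [4 6 3 2 1 5 8 0 7]
Position 0: card 4.

Answer: 4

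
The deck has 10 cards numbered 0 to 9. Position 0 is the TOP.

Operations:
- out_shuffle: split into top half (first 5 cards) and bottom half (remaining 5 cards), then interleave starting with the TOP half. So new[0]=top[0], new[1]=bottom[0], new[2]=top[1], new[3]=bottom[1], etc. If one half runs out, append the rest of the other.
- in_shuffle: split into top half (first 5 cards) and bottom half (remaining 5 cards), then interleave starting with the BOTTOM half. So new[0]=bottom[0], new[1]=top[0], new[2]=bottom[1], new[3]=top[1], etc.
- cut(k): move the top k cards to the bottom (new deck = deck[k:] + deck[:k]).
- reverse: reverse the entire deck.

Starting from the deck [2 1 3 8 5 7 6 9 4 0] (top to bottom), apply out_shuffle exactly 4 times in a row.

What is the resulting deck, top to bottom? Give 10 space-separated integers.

After op 1 (out_shuffle): [2 7 1 6 3 9 8 4 5 0]
After op 2 (out_shuffle): [2 9 7 8 1 4 6 5 3 0]
After op 3 (out_shuffle): [2 4 9 6 7 5 8 3 1 0]
After op 4 (out_shuffle): [2 5 4 8 9 3 6 1 7 0]

Answer: 2 5 4 8 9 3 6 1 7 0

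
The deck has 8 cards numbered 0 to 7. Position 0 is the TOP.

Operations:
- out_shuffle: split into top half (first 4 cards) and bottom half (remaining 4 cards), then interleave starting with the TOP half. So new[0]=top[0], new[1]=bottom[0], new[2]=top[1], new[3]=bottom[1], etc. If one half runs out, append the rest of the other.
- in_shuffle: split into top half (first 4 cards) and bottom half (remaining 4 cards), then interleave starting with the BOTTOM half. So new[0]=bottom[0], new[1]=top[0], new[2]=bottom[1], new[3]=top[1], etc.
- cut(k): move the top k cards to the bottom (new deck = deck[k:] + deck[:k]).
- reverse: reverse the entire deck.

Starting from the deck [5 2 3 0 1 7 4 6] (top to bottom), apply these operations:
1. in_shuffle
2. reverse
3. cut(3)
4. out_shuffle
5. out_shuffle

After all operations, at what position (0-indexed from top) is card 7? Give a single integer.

After op 1 (in_shuffle): [1 5 7 2 4 3 6 0]
After op 2 (reverse): [0 6 3 4 2 7 5 1]
After op 3 (cut(3)): [4 2 7 5 1 0 6 3]
After op 4 (out_shuffle): [4 1 2 0 7 6 5 3]
After op 5 (out_shuffle): [4 7 1 6 2 5 0 3]
Card 7 is at position 1.

Answer: 1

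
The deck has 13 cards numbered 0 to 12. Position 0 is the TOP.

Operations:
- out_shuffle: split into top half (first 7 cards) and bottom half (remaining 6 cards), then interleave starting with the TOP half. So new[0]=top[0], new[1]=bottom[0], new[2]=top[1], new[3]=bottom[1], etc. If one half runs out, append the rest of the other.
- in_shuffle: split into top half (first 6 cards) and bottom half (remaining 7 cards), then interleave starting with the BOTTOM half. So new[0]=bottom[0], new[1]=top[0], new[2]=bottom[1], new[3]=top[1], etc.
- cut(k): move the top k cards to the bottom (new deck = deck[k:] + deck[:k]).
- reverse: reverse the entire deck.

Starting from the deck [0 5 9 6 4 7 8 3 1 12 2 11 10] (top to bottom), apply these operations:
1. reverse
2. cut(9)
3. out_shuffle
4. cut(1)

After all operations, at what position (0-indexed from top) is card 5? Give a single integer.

Answer: 3

Derivation:
After op 1 (reverse): [10 11 2 12 1 3 8 7 4 6 9 5 0]
After op 2 (cut(9)): [6 9 5 0 10 11 2 12 1 3 8 7 4]
After op 3 (out_shuffle): [6 12 9 1 5 3 0 8 10 7 11 4 2]
After op 4 (cut(1)): [12 9 1 5 3 0 8 10 7 11 4 2 6]
Card 5 is at position 3.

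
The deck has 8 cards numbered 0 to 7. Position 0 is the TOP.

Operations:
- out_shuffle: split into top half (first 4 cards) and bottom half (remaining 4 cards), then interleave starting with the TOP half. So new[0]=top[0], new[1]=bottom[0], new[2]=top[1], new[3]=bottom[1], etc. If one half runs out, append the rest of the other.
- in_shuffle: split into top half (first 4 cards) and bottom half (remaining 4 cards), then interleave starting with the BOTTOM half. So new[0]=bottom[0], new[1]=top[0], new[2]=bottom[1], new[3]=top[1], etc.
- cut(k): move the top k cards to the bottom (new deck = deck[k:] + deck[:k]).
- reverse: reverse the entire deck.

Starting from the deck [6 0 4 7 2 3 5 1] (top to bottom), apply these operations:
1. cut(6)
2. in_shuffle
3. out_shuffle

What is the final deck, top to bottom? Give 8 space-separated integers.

After op 1 (cut(6)): [5 1 6 0 4 7 2 3]
After op 2 (in_shuffle): [4 5 7 1 2 6 3 0]
After op 3 (out_shuffle): [4 2 5 6 7 3 1 0]

Answer: 4 2 5 6 7 3 1 0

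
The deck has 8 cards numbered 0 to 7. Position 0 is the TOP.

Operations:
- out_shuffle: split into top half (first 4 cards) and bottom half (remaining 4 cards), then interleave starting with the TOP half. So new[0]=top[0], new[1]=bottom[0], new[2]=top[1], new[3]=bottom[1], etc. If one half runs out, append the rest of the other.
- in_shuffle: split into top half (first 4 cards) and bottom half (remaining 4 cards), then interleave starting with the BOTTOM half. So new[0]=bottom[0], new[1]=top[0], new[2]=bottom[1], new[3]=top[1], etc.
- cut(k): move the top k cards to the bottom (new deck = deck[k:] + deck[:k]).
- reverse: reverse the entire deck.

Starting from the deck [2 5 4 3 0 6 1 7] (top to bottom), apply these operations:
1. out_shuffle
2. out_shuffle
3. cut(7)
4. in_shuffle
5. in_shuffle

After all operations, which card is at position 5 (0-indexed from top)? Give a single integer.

Answer: 5

Derivation:
After op 1 (out_shuffle): [2 0 5 6 4 1 3 7]
After op 2 (out_shuffle): [2 4 0 1 5 3 6 7]
After op 3 (cut(7)): [7 2 4 0 1 5 3 6]
After op 4 (in_shuffle): [1 7 5 2 3 4 6 0]
After op 5 (in_shuffle): [3 1 4 7 6 5 0 2]
Position 5: card 5.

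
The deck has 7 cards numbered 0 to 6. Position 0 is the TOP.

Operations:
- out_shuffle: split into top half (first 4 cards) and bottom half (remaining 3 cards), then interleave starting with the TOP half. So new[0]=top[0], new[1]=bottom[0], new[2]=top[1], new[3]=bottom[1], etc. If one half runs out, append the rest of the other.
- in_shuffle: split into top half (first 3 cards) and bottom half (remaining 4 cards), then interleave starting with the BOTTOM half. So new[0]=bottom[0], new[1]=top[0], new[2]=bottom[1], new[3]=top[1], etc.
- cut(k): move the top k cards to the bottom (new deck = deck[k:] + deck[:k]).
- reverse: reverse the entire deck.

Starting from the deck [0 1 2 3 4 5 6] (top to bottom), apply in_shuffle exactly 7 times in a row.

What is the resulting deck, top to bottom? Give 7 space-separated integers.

Answer: 3 0 4 1 5 2 6

Derivation:
After op 1 (in_shuffle): [3 0 4 1 5 2 6]
After op 2 (in_shuffle): [1 3 5 0 2 4 6]
After op 3 (in_shuffle): [0 1 2 3 4 5 6]
After op 4 (in_shuffle): [3 0 4 1 5 2 6]
After op 5 (in_shuffle): [1 3 5 0 2 4 6]
After op 6 (in_shuffle): [0 1 2 3 4 5 6]
After op 7 (in_shuffle): [3 0 4 1 5 2 6]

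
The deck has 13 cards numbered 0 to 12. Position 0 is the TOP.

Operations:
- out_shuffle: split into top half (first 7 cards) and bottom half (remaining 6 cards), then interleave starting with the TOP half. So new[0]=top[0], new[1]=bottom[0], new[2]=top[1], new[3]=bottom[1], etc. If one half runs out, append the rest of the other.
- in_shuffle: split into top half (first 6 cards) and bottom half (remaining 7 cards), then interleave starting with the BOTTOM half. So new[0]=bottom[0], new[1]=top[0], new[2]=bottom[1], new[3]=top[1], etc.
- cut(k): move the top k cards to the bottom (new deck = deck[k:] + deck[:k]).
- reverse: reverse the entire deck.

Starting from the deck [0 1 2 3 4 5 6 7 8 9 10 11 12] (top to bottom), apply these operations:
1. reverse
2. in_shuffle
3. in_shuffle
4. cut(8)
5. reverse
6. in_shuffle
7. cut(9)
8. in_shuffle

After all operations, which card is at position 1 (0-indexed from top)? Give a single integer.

After op 1 (reverse): [12 11 10 9 8 7 6 5 4 3 2 1 0]
After op 2 (in_shuffle): [6 12 5 11 4 10 3 9 2 8 1 7 0]
After op 3 (in_shuffle): [3 6 9 12 2 5 8 11 1 4 7 10 0]
After op 4 (cut(8)): [1 4 7 10 0 3 6 9 12 2 5 8 11]
After op 5 (reverse): [11 8 5 2 12 9 6 3 0 10 7 4 1]
After op 6 (in_shuffle): [6 11 3 8 0 5 10 2 7 12 4 9 1]
After op 7 (cut(9)): [12 4 9 1 6 11 3 8 0 5 10 2 7]
After op 8 (in_shuffle): [3 12 8 4 0 9 5 1 10 6 2 11 7]
Position 1: card 12.

Answer: 12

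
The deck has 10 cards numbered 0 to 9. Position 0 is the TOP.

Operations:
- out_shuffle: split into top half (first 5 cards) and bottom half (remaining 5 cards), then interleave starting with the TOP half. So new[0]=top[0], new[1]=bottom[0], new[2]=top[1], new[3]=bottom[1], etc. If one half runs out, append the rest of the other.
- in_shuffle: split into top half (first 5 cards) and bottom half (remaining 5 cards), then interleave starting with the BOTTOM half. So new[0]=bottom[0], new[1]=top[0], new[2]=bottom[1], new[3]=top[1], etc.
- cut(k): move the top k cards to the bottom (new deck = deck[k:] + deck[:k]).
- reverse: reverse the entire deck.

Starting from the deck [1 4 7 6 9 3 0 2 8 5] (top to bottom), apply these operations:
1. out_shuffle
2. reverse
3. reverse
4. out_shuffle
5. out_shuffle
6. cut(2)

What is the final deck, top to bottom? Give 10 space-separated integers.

Answer: 2 0 3 9 6 7 4 5 1 8

Derivation:
After op 1 (out_shuffle): [1 3 4 0 7 2 6 8 9 5]
After op 2 (reverse): [5 9 8 6 2 7 0 4 3 1]
After op 3 (reverse): [1 3 4 0 7 2 6 8 9 5]
After op 4 (out_shuffle): [1 2 3 6 4 8 0 9 7 5]
After op 5 (out_shuffle): [1 8 2 0 3 9 6 7 4 5]
After op 6 (cut(2)): [2 0 3 9 6 7 4 5 1 8]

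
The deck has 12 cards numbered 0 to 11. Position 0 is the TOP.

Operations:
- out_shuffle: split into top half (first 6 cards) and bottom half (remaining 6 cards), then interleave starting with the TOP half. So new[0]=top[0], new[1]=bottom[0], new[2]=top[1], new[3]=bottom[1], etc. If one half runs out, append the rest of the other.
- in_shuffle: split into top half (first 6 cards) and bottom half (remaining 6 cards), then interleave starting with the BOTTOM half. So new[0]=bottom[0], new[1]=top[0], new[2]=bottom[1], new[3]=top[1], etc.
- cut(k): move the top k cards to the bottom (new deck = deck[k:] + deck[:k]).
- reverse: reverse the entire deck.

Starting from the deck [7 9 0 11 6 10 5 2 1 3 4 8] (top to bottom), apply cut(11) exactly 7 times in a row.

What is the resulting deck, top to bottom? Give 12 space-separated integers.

Answer: 10 5 2 1 3 4 8 7 9 0 11 6

Derivation:
After op 1 (cut(11)): [8 7 9 0 11 6 10 5 2 1 3 4]
After op 2 (cut(11)): [4 8 7 9 0 11 6 10 5 2 1 3]
After op 3 (cut(11)): [3 4 8 7 9 0 11 6 10 5 2 1]
After op 4 (cut(11)): [1 3 4 8 7 9 0 11 6 10 5 2]
After op 5 (cut(11)): [2 1 3 4 8 7 9 0 11 6 10 5]
After op 6 (cut(11)): [5 2 1 3 4 8 7 9 0 11 6 10]
After op 7 (cut(11)): [10 5 2 1 3 4 8 7 9 0 11 6]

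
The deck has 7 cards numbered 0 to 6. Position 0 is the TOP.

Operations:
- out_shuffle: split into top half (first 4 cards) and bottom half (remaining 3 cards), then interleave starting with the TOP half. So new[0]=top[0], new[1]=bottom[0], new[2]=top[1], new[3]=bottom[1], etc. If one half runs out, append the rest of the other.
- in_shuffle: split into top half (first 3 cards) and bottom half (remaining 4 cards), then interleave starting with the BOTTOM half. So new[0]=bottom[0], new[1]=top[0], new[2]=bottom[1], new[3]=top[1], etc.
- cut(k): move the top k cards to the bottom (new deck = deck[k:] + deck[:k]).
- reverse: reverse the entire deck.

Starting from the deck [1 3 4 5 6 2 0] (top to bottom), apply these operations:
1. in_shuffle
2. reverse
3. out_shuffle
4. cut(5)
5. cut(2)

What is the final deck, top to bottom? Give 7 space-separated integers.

Answer: 0 6 4 1 2 5 3

Derivation:
After op 1 (in_shuffle): [5 1 6 3 2 4 0]
After op 2 (reverse): [0 4 2 3 6 1 5]
After op 3 (out_shuffle): [0 6 4 1 2 5 3]
After op 4 (cut(5)): [5 3 0 6 4 1 2]
After op 5 (cut(2)): [0 6 4 1 2 5 3]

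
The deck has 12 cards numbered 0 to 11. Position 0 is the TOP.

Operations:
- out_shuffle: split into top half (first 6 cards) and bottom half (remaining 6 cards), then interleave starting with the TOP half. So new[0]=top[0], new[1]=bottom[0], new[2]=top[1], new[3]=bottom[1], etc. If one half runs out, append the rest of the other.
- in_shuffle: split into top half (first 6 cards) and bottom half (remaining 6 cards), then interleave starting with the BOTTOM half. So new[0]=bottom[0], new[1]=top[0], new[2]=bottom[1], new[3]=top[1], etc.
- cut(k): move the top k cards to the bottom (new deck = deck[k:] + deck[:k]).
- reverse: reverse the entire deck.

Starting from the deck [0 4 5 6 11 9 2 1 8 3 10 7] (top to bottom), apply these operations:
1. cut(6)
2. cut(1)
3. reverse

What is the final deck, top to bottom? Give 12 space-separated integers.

After op 1 (cut(6)): [2 1 8 3 10 7 0 4 5 6 11 9]
After op 2 (cut(1)): [1 8 3 10 7 0 4 5 6 11 9 2]
After op 3 (reverse): [2 9 11 6 5 4 0 7 10 3 8 1]

Answer: 2 9 11 6 5 4 0 7 10 3 8 1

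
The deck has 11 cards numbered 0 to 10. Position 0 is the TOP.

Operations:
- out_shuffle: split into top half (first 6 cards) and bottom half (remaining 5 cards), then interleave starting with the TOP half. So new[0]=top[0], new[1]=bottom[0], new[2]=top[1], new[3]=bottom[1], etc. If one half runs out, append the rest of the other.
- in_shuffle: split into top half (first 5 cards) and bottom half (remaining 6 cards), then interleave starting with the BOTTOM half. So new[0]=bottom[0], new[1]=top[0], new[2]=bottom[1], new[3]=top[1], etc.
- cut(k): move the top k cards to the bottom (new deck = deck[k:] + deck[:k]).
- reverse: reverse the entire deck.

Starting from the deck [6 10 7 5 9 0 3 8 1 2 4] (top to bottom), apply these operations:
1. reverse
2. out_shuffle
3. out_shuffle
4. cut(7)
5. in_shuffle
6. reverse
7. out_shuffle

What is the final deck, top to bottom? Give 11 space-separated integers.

Answer: 5 10 4 1 3 9 7 6 2 8 0

Derivation:
After op 1 (reverse): [4 2 1 8 3 0 9 5 7 10 6]
After op 2 (out_shuffle): [4 9 2 5 1 7 8 10 3 6 0]
After op 3 (out_shuffle): [4 8 9 10 2 3 5 6 1 0 7]
After op 4 (cut(7)): [6 1 0 7 4 8 9 10 2 3 5]
After op 5 (in_shuffle): [8 6 9 1 10 0 2 7 3 4 5]
After op 6 (reverse): [5 4 3 7 2 0 10 1 9 6 8]
After op 7 (out_shuffle): [5 10 4 1 3 9 7 6 2 8 0]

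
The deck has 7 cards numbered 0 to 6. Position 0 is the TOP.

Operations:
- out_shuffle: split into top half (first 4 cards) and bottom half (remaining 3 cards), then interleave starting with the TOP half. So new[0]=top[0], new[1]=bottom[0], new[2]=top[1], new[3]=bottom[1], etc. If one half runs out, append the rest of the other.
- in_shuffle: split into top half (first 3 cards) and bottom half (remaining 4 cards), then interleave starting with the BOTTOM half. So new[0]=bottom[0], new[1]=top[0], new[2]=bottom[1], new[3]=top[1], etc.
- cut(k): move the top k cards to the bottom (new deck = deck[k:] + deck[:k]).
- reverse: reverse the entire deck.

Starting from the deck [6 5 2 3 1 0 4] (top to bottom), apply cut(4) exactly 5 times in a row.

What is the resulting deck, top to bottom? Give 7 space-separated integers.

Answer: 4 6 5 2 3 1 0

Derivation:
After op 1 (cut(4)): [1 0 4 6 5 2 3]
After op 2 (cut(4)): [5 2 3 1 0 4 6]
After op 3 (cut(4)): [0 4 6 5 2 3 1]
After op 4 (cut(4)): [2 3 1 0 4 6 5]
After op 5 (cut(4)): [4 6 5 2 3 1 0]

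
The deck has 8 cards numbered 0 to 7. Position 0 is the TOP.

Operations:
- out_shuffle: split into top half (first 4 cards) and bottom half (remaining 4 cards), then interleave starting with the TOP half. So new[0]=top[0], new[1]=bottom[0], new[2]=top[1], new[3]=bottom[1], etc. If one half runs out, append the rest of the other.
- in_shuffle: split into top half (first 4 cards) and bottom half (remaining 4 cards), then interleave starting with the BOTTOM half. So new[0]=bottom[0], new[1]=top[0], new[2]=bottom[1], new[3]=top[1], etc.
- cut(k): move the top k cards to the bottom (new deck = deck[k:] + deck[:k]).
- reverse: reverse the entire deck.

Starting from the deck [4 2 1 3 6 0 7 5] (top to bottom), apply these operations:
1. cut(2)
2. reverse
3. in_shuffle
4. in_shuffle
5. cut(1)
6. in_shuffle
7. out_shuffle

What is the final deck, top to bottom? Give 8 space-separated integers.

After op 1 (cut(2)): [1 3 6 0 7 5 4 2]
After op 2 (reverse): [2 4 5 7 0 6 3 1]
After op 3 (in_shuffle): [0 2 6 4 3 5 1 7]
After op 4 (in_shuffle): [3 0 5 2 1 6 7 4]
After op 5 (cut(1)): [0 5 2 1 6 7 4 3]
After op 6 (in_shuffle): [6 0 7 5 4 2 3 1]
After op 7 (out_shuffle): [6 4 0 2 7 3 5 1]

Answer: 6 4 0 2 7 3 5 1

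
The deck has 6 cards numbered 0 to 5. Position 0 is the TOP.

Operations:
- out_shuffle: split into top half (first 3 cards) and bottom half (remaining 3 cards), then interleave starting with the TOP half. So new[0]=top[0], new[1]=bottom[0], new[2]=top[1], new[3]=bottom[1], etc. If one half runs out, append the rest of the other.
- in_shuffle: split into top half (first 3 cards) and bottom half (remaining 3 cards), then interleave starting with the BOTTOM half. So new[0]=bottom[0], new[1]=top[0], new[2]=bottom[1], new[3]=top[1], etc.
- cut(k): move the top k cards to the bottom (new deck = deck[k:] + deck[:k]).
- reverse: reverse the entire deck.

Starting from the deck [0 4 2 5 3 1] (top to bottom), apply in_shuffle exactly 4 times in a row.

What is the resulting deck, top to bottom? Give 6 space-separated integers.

After op 1 (in_shuffle): [5 0 3 4 1 2]
After op 2 (in_shuffle): [4 5 1 0 2 3]
After op 3 (in_shuffle): [0 4 2 5 3 1]
After op 4 (in_shuffle): [5 0 3 4 1 2]

Answer: 5 0 3 4 1 2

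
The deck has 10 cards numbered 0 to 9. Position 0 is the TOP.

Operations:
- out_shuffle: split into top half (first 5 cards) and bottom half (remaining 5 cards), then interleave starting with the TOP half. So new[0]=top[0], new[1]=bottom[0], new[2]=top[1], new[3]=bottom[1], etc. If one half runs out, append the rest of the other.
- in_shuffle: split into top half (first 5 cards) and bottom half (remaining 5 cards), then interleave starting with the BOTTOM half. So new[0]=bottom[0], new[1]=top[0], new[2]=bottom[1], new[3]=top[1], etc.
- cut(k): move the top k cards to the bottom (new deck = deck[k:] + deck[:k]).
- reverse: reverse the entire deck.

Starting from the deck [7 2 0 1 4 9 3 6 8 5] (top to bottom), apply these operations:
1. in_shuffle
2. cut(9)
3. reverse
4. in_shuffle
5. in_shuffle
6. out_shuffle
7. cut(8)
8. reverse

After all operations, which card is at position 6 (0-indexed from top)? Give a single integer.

Answer: 3

Derivation:
After op 1 (in_shuffle): [9 7 3 2 6 0 8 1 5 4]
After op 2 (cut(9)): [4 9 7 3 2 6 0 8 1 5]
After op 3 (reverse): [5 1 8 0 6 2 3 7 9 4]
After op 4 (in_shuffle): [2 5 3 1 7 8 9 0 4 6]
After op 5 (in_shuffle): [8 2 9 5 0 3 4 1 6 7]
After op 6 (out_shuffle): [8 3 2 4 9 1 5 6 0 7]
After op 7 (cut(8)): [0 7 8 3 2 4 9 1 5 6]
After op 8 (reverse): [6 5 1 9 4 2 3 8 7 0]
Position 6: card 3.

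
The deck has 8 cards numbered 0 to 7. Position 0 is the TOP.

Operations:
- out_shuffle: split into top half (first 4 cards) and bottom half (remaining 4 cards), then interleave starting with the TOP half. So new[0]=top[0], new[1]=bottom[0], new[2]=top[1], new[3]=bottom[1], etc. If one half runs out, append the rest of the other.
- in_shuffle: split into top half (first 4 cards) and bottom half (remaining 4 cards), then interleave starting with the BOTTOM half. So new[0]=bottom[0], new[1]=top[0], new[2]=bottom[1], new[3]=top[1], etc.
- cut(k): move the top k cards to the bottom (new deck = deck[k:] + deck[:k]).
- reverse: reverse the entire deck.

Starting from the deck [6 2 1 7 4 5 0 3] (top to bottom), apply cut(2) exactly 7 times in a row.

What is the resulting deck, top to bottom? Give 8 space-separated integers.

After op 1 (cut(2)): [1 7 4 5 0 3 6 2]
After op 2 (cut(2)): [4 5 0 3 6 2 1 7]
After op 3 (cut(2)): [0 3 6 2 1 7 4 5]
After op 4 (cut(2)): [6 2 1 7 4 5 0 3]
After op 5 (cut(2)): [1 7 4 5 0 3 6 2]
After op 6 (cut(2)): [4 5 0 3 6 2 1 7]
After op 7 (cut(2)): [0 3 6 2 1 7 4 5]

Answer: 0 3 6 2 1 7 4 5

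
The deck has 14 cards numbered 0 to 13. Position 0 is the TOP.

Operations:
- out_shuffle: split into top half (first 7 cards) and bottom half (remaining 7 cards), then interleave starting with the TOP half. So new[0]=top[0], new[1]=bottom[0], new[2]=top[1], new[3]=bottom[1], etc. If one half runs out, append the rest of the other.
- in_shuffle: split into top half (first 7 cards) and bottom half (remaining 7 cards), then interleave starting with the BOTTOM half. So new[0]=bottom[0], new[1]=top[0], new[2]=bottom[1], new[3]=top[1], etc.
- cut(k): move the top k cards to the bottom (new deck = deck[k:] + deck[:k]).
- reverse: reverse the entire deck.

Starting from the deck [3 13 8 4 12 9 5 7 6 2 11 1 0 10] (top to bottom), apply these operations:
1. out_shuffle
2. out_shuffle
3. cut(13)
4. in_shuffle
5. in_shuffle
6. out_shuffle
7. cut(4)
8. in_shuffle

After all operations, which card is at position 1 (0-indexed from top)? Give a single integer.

After op 1 (out_shuffle): [3 7 13 6 8 2 4 11 12 1 9 0 5 10]
After op 2 (out_shuffle): [3 11 7 12 13 1 6 9 8 0 2 5 4 10]
After op 3 (cut(13)): [10 3 11 7 12 13 1 6 9 8 0 2 5 4]
After op 4 (in_shuffle): [6 10 9 3 8 11 0 7 2 12 5 13 4 1]
After op 5 (in_shuffle): [7 6 2 10 12 9 5 3 13 8 4 11 1 0]
After op 6 (out_shuffle): [7 3 6 13 2 8 10 4 12 11 9 1 5 0]
After op 7 (cut(4)): [2 8 10 4 12 11 9 1 5 0 7 3 6 13]
After op 8 (in_shuffle): [1 2 5 8 0 10 7 4 3 12 6 11 13 9]
Position 1: card 2.

Answer: 2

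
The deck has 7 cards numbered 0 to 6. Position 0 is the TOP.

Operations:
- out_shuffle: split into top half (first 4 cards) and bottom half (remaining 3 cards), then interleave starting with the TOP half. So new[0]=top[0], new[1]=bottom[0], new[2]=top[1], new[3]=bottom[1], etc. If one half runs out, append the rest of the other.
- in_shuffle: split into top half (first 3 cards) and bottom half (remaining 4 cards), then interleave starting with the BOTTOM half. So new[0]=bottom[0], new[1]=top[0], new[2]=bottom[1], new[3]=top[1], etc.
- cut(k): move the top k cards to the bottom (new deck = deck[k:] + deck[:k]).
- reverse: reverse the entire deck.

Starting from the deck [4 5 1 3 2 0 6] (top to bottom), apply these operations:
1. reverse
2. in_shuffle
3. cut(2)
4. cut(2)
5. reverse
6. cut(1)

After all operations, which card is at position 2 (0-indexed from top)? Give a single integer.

After op 1 (reverse): [6 0 2 3 1 5 4]
After op 2 (in_shuffle): [3 6 1 0 5 2 4]
After op 3 (cut(2)): [1 0 5 2 4 3 6]
After op 4 (cut(2)): [5 2 4 3 6 1 0]
After op 5 (reverse): [0 1 6 3 4 2 5]
After op 6 (cut(1)): [1 6 3 4 2 5 0]
Position 2: card 3.

Answer: 3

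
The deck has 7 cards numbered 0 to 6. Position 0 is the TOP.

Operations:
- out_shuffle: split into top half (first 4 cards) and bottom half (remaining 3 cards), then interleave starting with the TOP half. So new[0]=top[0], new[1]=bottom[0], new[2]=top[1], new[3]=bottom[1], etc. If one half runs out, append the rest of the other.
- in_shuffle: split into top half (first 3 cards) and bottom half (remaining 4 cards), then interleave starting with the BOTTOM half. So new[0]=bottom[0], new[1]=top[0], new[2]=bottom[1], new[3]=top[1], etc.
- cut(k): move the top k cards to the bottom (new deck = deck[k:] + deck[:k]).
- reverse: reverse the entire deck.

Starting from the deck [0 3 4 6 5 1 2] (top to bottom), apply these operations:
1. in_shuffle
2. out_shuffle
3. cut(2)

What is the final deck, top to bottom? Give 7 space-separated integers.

After op 1 (in_shuffle): [6 0 5 3 1 4 2]
After op 2 (out_shuffle): [6 1 0 4 5 2 3]
After op 3 (cut(2)): [0 4 5 2 3 6 1]

Answer: 0 4 5 2 3 6 1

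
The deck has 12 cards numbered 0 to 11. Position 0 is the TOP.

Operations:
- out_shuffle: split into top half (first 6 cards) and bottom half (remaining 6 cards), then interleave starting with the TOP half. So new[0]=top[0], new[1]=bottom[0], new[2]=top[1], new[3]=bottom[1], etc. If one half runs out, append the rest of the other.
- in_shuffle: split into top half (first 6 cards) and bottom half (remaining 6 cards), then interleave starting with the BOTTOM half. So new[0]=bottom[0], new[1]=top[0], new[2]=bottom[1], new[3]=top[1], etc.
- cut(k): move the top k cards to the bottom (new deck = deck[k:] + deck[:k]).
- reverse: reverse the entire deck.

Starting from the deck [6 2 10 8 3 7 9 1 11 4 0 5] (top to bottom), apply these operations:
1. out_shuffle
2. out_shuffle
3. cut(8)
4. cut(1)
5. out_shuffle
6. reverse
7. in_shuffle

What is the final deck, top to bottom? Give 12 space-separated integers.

After op 1 (out_shuffle): [6 9 2 1 10 11 8 4 3 0 7 5]
After op 2 (out_shuffle): [6 8 9 4 2 3 1 0 10 7 11 5]
After op 3 (cut(8)): [10 7 11 5 6 8 9 4 2 3 1 0]
After op 4 (cut(1)): [7 11 5 6 8 9 4 2 3 1 0 10]
After op 5 (out_shuffle): [7 4 11 2 5 3 6 1 8 0 9 10]
After op 6 (reverse): [10 9 0 8 1 6 3 5 2 11 4 7]
After op 7 (in_shuffle): [3 10 5 9 2 0 11 8 4 1 7 6]

Answer: 3 10 5 9 2 0 11 8 4 1 7 6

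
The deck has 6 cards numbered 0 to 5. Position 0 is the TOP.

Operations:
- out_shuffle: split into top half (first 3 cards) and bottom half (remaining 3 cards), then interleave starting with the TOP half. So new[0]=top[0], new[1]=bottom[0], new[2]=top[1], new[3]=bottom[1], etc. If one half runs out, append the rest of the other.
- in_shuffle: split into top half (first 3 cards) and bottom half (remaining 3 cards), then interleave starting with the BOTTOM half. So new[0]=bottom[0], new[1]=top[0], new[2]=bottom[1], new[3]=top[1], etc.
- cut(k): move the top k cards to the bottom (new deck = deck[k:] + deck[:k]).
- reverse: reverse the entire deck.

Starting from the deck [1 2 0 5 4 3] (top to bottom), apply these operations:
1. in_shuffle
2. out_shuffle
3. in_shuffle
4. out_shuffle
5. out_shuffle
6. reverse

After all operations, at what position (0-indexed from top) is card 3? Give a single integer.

Answer: 5

Derivation:
After op 1 (in_shuffle): [5 1 4 2 3 0]
After op 2 (out_shuffle): [5 2 1 3 4 0]
After op 3 (in_shuffle): [3 5 4 2 0 1]
After op 4 (out_shuffle): [3 2 5 0 4 1]
After op 5 (out_shuffle): [3 0 2 4 5 1]
After op 6 (reverse): [1 5 4 2 0 3]
Card 3 is at position 5.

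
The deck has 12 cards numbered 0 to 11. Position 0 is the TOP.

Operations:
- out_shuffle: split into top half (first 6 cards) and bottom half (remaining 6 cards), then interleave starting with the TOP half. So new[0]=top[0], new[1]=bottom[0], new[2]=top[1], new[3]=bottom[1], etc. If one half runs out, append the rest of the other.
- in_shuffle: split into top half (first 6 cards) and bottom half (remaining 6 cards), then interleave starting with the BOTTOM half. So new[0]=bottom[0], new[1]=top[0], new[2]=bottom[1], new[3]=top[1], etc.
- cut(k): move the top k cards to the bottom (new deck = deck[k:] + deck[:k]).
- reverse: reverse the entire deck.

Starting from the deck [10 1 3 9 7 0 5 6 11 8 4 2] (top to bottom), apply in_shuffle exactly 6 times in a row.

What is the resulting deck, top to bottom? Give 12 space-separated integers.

Answer: 2 4 8 11 6 5 0 7 9 3 1 10

Derivation:
After op 1 (in_shuffle): [5 10 6 1 11 3 8 9 4 7 2 0]
After op 2 (in_shuffle): [8 5 9 10 4 6 7 1 2 11 0 3]
After op 3 (in_shuffle): [7 8 1 5 2 9 11 10 0 4 3 6]
After op 4 (in_shuffle): [11 7 10 8 0 1 4 5 3 2 6 9]
After op 5 (in_shuffle): [4 11 5 7 3 10 2 8 6 0 9 1]
After op 6 (in_shuffle): [2 4 8 11 6 5 0 7 9 3 1 10]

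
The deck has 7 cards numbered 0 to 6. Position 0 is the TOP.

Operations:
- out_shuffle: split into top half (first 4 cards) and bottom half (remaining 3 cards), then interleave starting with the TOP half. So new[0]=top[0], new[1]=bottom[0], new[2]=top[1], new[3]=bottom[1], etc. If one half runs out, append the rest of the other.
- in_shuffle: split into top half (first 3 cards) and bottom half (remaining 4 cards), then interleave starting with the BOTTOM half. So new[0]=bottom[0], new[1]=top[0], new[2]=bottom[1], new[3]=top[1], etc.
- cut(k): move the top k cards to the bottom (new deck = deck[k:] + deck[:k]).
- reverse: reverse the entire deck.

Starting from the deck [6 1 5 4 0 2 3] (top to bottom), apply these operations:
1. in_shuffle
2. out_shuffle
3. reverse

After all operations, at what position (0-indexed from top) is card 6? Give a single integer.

After op 1 (in_shuffle): [4 6 0 1 2 5 3]
After op 2 (out_shuffle): [4 2 6 5 0 3 1]
After op 3 (reverse): [1 3 0 5 6 2 4]
Card 6 is at position 4.

Answer: 4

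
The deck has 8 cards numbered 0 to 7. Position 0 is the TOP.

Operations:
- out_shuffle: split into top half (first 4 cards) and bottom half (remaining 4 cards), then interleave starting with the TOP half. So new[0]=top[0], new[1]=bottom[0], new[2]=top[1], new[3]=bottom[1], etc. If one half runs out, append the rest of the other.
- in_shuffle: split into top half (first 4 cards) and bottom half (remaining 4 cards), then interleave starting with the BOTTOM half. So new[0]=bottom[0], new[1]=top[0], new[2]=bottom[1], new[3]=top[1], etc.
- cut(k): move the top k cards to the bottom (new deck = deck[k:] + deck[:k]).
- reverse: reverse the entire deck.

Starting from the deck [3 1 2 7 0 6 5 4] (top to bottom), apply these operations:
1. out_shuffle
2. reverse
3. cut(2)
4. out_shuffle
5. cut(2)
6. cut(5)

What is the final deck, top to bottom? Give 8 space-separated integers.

Answer: 7 5 0 2 3 6 4 1

Derivation:
After op 1 (out_shuffle): [3 0 1 6 2 5 7 4]
After op 2 (reverse): [4 7 5 2 6 1 0 3]
After op 3 (cut(2)): [5 2 6 1 0 3 4 7]
After op 4 (out_shuffle): [5 0 2 3 6 4 1 7]
After op 5 (cut(2)): [2 3 6 4 1 7 5 0]
After op 6 (cut(5)): [7 5 0 2 3 6 4 1]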